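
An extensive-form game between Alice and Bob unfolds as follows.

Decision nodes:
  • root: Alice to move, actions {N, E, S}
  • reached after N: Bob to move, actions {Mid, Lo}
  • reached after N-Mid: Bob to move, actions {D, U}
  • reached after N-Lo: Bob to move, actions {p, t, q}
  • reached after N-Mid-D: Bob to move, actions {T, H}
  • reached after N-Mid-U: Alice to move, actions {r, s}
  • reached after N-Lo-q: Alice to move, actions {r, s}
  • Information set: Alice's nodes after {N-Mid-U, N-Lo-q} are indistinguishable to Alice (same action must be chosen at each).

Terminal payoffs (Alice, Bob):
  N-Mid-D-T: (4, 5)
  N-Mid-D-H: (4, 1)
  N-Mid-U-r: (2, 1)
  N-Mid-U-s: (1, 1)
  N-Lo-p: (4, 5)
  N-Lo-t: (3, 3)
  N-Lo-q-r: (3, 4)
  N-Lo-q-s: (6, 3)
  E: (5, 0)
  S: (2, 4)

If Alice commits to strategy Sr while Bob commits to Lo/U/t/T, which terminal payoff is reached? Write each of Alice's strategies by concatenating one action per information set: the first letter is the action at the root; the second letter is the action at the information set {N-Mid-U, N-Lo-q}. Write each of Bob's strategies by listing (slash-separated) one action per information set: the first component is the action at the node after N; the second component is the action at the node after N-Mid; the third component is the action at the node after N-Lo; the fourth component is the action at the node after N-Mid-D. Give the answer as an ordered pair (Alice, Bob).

(2, 4)

Trace the play path from the root:
  Alice plays S
→ terminal payoff (2, 4).
(Alice's choice at the information set {N-Mid-U, N-Lo-q} is never reached on this path, so it doesn't affect the outcome.)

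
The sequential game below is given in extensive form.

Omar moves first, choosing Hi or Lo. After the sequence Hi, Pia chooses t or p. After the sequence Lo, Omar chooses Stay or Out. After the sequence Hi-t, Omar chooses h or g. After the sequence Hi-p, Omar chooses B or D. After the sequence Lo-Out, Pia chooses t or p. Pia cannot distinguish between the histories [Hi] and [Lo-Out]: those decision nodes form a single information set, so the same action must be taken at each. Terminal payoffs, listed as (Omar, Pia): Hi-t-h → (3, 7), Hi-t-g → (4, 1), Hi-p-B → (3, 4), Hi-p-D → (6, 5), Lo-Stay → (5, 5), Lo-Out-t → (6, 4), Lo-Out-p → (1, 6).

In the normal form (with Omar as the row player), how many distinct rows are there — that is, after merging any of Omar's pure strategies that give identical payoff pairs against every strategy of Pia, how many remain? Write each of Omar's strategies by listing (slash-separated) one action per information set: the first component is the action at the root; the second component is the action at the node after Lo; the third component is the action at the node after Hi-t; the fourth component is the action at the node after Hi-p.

Omar has 16 pure strategies: Hi/Stay/h/B, Hi/Stay/h/D, Hi/Stay/g/B, Hi/Stay/g/D, Hi/Out/h/B, Hi/Out/h/D, Hi/Out/g/B, Hi/Out/g/D, Lo/Stay/h/B, Lo/Stay/h/D, Lo/Stay/g/B, Lo/Stay/g/D, Lo/Out/h/B, Lo/Out/h/D, Lo/Out/g/B, Lo/Out/g/D. Columns: t, p.
{Hi/Stay/h/B, Hi/Out/h/B} → row (3,7) (3,4)
{Hi/Stay/h/D, Hi/Out/h/D} → row (3,7) (6,5)
{Hi/Stay/g/B, Hi/Out/g/B} → row (4,1) (3,4)
{Hi/Stay/g/D, Hi/Out/g/D} → row (4,1) (6,5)
{Lo/Stay/h/B, Lo/Stay/h/D, Lo/Stay/g/B, Lo/Stay/g/D} → row (5,5) (5,5)
{Lo/Out/h/B, Lo/Out/h/D, Lo/Out/g/B, Lo/Out/g/D} → row (6,4) (1,6)
That's 6 distinct rows out of 16 strategies.

6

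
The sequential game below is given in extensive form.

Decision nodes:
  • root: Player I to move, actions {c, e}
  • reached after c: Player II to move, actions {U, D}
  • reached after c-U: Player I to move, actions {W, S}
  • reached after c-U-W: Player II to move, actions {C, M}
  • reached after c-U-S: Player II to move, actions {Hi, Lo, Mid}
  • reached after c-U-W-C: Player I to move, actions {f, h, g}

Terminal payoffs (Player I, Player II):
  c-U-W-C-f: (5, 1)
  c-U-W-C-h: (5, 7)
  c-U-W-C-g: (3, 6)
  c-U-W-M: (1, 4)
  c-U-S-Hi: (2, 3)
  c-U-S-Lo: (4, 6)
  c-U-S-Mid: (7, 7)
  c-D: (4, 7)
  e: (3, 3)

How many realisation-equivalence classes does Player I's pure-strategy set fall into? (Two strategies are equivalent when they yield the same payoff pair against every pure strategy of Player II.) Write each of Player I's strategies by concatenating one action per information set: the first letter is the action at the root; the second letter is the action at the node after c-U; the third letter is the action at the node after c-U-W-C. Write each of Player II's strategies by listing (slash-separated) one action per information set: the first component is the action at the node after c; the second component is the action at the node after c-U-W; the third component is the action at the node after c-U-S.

5

Player I has 12 pure strategies: cWf, cWh, cWg, cSf, cSh, cSg, eWf, eWh, eWg, eSf, eSh, eSg. Columns: U/C/Hi, U/C/Lo, U/C/Mid, U/M/Hi, U/M/Lo, U/M/Mid, D/C/Hi, D/C/Lo, D/C/Mid, D/M/Hi, D/M/Lo, D/M/Mid.
{cWf} → row (5,1) (5,1) (5,1) (1,4) (1,4) (1,4) (4,7) (4,7) (4,7) (4,7) (4,7) (4,7)
{cWh} → row (5,7) (5,7) (5,7) (1,4) (1,4) (1,4) (4,7) (4,7) (4,7) (4,7) (4,7) (4,7)
{cWg} → row (3,6) (3,6) (3,6) (1,4) (1,4) (1,4) (4,7) (4,7) (4,7) (4,7) (4,7) (4,7)
{cSf, cSh, cSg} → row (2,3) (4,6) (7,7) (2,3) (4,6) (7,7) (4,7) (4,7) (4,7) (4,7) (4,7) (4,7)
{eWf, eWh, eWg, eSf, eSh, eSg} → row (3,3) (3,3) (3,3) (3,3) (3,3) (3,3) (3,3) (3,3) (3,3) (3,3) (3,3) (3,3)
That's 5 distinct rows out of 12 strategies.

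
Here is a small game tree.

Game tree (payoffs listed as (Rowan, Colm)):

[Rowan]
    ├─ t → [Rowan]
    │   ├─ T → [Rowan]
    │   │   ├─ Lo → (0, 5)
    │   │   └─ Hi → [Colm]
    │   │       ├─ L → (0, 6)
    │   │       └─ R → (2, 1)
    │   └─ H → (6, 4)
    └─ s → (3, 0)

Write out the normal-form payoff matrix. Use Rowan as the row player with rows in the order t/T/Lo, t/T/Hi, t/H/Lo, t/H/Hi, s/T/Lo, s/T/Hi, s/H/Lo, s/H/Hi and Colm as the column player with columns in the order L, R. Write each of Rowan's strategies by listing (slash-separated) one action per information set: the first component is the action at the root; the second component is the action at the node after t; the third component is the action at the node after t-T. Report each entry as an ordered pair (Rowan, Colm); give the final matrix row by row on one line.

t/T/Lo: (0,5) (0,5) | t/T/Hi: (0,6) (2,1) | t/H/Lo: (6,4) (6,4) | t/H/Hi: (6,4) (6,4) | s/T/Lo: (3,0) (3,0) | s/T/Hi: (3,0) (3,0) | s/H/Lo: (3,0) (3,0) | s/H/Hi: (3,0) (3,0)

Row t/T/Lo: L→(0,5), R→(0,5)
Row t/T/Hi: L→(0,6), R→(2,1)
Row t/H/Lo: L→(6,4), R→(6,4)
Row t/H/Hi: L→(6,4), R→(6,4)
Row s/T/Lo: L→(3,0), R→(3,0)
Row s/T/Hi: L→(3,0), R→(3,0)
Row s/H/Lo: L→(3,0), R→(3,0)
Row s/H/Hi: L→(3,0), R→(3,0)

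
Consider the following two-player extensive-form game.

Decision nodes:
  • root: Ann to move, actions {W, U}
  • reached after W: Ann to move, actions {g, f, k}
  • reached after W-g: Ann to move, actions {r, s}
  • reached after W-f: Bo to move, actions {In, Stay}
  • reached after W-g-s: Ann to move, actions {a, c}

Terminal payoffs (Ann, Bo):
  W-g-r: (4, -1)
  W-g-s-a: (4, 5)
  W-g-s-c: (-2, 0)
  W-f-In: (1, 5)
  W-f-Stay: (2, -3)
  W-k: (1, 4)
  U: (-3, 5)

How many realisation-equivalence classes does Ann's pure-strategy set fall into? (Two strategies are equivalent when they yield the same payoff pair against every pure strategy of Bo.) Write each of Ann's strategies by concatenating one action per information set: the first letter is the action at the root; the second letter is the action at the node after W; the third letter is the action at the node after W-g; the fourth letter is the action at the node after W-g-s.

Ann has 24 pure strategies: Wgra, Wgrc, Wgsa, Wgsc, Wfra, Wfrc, Wfsa, Wfsc, Wkra, Wkrc, Wksa, Wksc, Ugra, Ugrc, Ugsa, Ugsc, Ufra, Ufrc, Ufsa, Ufsc, Ukra, Ukrc, Uksa, Uksc. Columns: In, Stay.
{Wgra, Wgrc} → row (4,-1) (4,-1)
{Wgsa} → row (4,5) (4,5)
{Wgsc} → row (-2,0) (-2,0)
{Wfra, Wfrc, Wfsa, Wfsc} → row (1,5) (2,-3)
{Wkra, Wkrc, Wksa, Wksc} → row (1,4) (1,4)
{Ugra, Ugrc, Ugsa, Ugsc, Ufra, Ufrc, Ufsa, Ufsc, Ukra, Ukrc, Uksa, Uksc} → row (-3,5) (-3,5)
That's 6 distinct rows out of 24 strategies.

6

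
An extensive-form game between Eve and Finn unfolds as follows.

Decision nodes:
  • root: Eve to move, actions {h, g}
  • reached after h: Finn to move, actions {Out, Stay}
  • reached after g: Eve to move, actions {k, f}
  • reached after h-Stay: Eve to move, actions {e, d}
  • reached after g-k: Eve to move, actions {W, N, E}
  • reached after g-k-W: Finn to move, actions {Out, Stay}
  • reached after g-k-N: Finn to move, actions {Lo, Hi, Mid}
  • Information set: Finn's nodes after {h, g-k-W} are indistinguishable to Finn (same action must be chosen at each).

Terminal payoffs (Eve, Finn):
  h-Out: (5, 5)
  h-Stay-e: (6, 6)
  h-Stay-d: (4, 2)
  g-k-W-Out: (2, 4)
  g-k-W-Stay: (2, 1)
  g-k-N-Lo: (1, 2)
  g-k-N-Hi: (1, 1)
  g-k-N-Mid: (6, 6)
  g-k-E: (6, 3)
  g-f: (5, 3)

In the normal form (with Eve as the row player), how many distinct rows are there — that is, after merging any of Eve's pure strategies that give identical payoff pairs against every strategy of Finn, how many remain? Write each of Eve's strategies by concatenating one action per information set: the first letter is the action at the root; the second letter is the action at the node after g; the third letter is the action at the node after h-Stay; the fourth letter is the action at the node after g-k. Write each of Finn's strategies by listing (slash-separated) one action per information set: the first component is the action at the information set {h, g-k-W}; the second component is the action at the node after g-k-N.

Eve has 24 pure strategies: hkeW, hkeN, hkeE, hkdW, hkdN, hkdE, hfeW, hfeN, hfeE, hfdW, hfdN, hfdE, gkeW, gkeN, gkeE, gkdW, gkdN, gkdE, gfeW, gfeN, gfeE, gfdW, gfdN, gfdE. Columns: Out/Lo, Out/Hi, Out/Mid, Stay/Lo, Stay/Hi, Stay/Mid.
{hkeW, hkeN, hkeE, hfeW, hfeN, hfeE} → row (5,5) (5,5) (5,5) (6,6) (6,6) (6,6)
{hkdW, hkdN, hkdE, hfdW, hfdN, hfdE} → row (5,5) (5,5) (5,5) (4,2) (4,2) (4,2)
{gkeW, gkdW} → row (2,4) (2,4) (2,4) (2,1) (2,1) (2,1)
{gkeN, gkdN} → row (1,2) (1,1) (6,6) (1,2) (1,1) (6,6)
{gkeE, gkdE} → row (6,3) (6,3) (6,3) (6,3) (6,3) (6,3)
{gfeW, gfeN, gfeE, gfdW, gfdN, gfdE} → row (5,3) (5,3) (5,3) (5,3) (5,3) (5,3)
That's 6 distinct rows out of 24 strategies.

6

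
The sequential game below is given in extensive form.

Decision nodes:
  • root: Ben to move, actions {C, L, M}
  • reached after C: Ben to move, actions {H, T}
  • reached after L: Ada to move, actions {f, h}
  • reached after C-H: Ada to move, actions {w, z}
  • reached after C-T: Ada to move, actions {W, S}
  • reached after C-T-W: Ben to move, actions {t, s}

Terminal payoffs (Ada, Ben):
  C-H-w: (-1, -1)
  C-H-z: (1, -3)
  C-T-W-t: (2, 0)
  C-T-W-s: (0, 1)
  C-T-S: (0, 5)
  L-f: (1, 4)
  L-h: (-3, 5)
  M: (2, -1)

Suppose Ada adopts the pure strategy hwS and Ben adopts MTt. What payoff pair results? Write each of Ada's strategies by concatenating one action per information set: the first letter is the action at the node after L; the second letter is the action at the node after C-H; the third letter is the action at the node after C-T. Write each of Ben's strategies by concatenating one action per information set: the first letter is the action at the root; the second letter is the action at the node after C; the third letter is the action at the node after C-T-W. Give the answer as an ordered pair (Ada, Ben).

(2, -1)

Trace the play path from the root:
  Ben plays M
→ terminal payoff (2, -1).
(Ada's choice at the node after L is never reached on this path, so it doesn't affect the outcome.)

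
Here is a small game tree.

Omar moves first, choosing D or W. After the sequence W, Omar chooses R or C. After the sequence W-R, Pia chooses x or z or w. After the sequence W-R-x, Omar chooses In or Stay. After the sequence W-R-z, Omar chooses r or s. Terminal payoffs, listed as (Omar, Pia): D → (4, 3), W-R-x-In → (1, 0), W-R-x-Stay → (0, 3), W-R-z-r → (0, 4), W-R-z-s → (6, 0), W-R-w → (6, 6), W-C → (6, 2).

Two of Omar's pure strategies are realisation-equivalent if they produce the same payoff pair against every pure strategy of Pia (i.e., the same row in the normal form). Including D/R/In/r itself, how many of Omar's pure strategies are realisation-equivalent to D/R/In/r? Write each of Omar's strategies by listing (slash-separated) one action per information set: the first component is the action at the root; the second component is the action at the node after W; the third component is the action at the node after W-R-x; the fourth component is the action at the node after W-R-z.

8

Row for D/R/In/r (columns x, z, w): (4,3) (4,3) (4,3).
Under D/R/In/r, Omar's choice at the node after W and at the node after W-R-x and at the node after W-R-z can never be reached regardless of what Pia does, so varying those choices leaves every outcome unchanged.
Holding the reachable choices fixed and varying the unreachable ones freely already gives 2 × 2 × 2 = 8 equivalent strategies.
No other strategy reproduces this row, so those 8 are the full class: D/R/In/r, D/R/In/s, D/R/Stay/r, D/R/Stay/s, D/C/In/r, D/C/In/s, D/C/Stay/r, D/C/Stay/s.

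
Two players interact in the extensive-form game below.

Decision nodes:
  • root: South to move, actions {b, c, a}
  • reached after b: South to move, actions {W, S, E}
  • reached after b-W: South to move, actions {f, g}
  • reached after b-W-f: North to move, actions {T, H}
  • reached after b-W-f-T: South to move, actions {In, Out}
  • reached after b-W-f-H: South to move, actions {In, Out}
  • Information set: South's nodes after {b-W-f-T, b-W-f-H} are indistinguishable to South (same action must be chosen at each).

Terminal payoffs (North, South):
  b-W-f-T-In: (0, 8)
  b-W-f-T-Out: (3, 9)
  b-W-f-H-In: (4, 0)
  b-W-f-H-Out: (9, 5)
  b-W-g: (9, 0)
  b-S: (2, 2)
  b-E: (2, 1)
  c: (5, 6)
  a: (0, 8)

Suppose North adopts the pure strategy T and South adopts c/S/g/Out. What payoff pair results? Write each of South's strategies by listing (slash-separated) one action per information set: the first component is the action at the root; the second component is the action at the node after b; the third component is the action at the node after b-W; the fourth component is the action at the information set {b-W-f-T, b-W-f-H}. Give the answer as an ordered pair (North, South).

(5, 6)

Trace the play path from the root:
  South plays c
→ terminal payoff (5, 6).
(North's choice at the node after b-W-f is never reached on this path, so it doesn't affect the outcome.)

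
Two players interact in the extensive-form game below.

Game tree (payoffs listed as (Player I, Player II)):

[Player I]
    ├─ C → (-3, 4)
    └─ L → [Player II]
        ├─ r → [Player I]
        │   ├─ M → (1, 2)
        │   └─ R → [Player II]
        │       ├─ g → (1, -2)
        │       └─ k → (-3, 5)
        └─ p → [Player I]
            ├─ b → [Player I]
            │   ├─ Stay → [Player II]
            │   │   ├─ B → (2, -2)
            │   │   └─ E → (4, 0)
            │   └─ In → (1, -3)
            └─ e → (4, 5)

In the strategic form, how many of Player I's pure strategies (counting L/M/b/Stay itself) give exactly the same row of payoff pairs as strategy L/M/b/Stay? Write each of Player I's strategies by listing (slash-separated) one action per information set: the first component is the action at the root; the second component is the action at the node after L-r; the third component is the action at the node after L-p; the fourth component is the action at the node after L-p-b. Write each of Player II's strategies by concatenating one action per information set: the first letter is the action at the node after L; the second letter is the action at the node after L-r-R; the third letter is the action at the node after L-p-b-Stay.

1

Row for L/M/b/Stay (columns rgB, rgE, rkB, rkE, pgB, pgE, pkB, pkE): (1,2) (1,2) (1,2) (1,2) (2,-2) (4,0) (2,-2) (4,0).
Every one of Player I's information sets is on the play path for some reply by Player II when Player I follows L/M/b/Stay.
Changing the action at any of them therefore changes at least one column, so only L/M/b/Stay itself gives this row.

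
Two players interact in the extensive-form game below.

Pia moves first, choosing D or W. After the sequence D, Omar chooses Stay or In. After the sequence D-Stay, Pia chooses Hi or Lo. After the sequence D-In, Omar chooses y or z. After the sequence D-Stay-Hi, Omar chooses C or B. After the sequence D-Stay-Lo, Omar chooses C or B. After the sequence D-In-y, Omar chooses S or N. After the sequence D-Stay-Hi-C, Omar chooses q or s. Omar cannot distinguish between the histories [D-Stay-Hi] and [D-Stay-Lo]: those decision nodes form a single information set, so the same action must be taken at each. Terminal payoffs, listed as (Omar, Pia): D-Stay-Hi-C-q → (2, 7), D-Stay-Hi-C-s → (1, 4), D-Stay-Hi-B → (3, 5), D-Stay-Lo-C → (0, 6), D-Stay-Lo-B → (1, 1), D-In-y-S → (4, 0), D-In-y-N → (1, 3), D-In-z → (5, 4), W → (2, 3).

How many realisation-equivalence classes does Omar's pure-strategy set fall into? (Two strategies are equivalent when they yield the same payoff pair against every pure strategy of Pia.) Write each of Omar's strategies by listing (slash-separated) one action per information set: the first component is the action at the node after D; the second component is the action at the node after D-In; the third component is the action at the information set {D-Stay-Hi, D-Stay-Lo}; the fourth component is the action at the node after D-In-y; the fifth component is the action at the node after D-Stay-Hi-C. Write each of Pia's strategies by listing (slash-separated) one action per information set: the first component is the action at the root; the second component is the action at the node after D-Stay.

6

Omar has 32 pure strategies: Stay/y/C/S/q, Stay/y/C/S/s, Stay/y/C/N/q, Stay/y/C/N/s, Stay/y/B/S/q, Stay/y/B/S/s, Stay/y/B/N/q, Stay/y/B/N/s, Stay/z/C/S/q, Stay/z/C/S/s, Stay/z/C/N/q, Stay/z/C/N/s, Stay/z/B/S/q, Stay/z/B/S/s, Stay/z/B/N/q, Stay/z/B/N/s, In/y/C/S/q, In/y/C/S/s, In/y/C/N/q, In/y/C/N/s, In/y/B/S/q, In/y/B/S/s, In/y/B/N/q, In/y/B/N/s, In/z/C/S/q, In/z/C/S/s, In/z/C/N/q, In/z/C/N/s, In/z/B/S/q, In/z/B/S/s, In/z/B/N/q, In/z/B/N/s. Columns: D/Hi, D/Lo, W/Hi, W/Lo.
{Stay/y/C/S/q, Stay/y/C/N/q, Stay/z/C/S/q, Stay/z/C/N/q} → row (2,7) (0,6) (2,3) (2,3)
{Stay/y/C/S/s, Stay/y/C/N/s, Stay/z/C/S/s, Stay/z/C/N/s} → row (1,4) (0,6) (2,3) (2,3)
{Stay/y/B/S/q, Stay/y/B/S/s, Stay/y/B/N/q, Stay/y/B/N/s, Stay/z/B/S/q, Stay/z/B/S/s, Stay/z/B/N/q, Stay/z/B/N/s} → row (3,5) (1,1) (2,3) (2,3)
{In/y/C/S/q, In/y/C/S/s, In/y/B/S/q, In/y/B/S/s} → row (4,0) (4,0) (2,3) (2,3)
{In/y/C/N/q, In/y/C/N/s, In/y/B/N/q, In/y/B/N/s} → row (1,3) (1,3) (2,3) (2,3)
{In/z/C/S/q, In/z/C/S/s, In/z/C/N/q, In/z/C/N/s, In/z/B/S/q, In/z/B/S/s, In/z/B/N/q, In/z/B/N/s} → row (5,4) (5,4) (2,3) (2,3)
That's 6 distinct rows out of 32 strategies.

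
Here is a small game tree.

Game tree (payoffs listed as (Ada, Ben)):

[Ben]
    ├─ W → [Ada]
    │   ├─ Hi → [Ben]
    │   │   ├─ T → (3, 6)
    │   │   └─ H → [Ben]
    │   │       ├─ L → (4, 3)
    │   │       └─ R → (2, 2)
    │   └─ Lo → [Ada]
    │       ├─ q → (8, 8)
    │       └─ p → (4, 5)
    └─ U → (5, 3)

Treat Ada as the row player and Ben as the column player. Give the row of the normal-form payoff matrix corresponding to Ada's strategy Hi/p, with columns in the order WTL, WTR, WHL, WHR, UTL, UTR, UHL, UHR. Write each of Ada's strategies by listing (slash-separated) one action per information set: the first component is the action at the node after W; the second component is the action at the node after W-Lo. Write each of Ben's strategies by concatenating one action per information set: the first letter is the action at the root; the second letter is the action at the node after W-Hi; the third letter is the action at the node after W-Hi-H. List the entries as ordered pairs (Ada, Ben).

vs WTL: Ben plays W → Ada plays Hi at [W] → Ben plays T at [W-Hi] → (3, 6)
vs WTR: Ben plays W → Ada plays Hi at [W] → Ben plays T at [W-Hi] → (3, 6)
vs WHL: Ben plays W → Ada plays Hi at [W] → Ben plays H at [W-Hi] → Ben plays L at [W-Hi-H] → (4, 3)
vs WHR: Ben plays W → Ada plays Hi at [W] → Ben plays H at [W-Hi] → Ben plays R at [W-Hi-H] → (2, 2)
vs UTL: Ben plays U → (5, 3)
vs UTR: Ben plays U → (5, 3)
vs UHL: Ben plays U → (5, 3)
vs UHR: Ben plays U → (5, 3)

(3,6) (3,6) (4,3) (2,2) (5,3) (5,3) (5,3) (5,3)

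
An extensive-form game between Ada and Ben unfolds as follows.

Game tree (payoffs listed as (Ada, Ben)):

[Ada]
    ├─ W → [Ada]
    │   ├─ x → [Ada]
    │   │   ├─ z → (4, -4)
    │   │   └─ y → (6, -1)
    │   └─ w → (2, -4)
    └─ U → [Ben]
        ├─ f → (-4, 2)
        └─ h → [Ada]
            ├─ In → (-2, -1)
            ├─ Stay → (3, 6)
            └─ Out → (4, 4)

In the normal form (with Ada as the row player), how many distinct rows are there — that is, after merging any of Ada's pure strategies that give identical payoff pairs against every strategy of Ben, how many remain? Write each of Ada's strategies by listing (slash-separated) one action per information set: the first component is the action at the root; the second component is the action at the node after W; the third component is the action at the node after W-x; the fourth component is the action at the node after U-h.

6

Ada has 24 pure strategies: W/x/z/In, W/x/z/Stay, W/x/z/Out, W/x/y/In, W/x/y/Stay, W/x/y/Out, W/w/z/In, W/w/z/Stay, W/w/z/Out, W/w/y/In, W/w/y/Stay, W/w/y/Out, U/x/z/In, U/x/z/Stay, U/x/z/Out, U/x/y/In, U/x/y/Stay, U/x/y/Out, U/w/z/In, U/w/z/Stay, U/w/z/Out, U/w/y/In, U/w/y/Stay, U/w/y/Out. Columns: f, h.
{W/x/z/In, W/x/z/Stay, W/x/z/Out} → row (4,-4) (4,-4)
{W/x/y/In, W/x/y/Stay, W/x/y/Out} → row (6,-1) (6,-1)
{W/w/z/In, W/w/z/Stay, W/w/z/Out, W/w/y/In, W/w/y/Stay, W/w/y/Out} → row (2,-4) (2,-4)
{U/x/z/In, U/x/y/In, U/w/z/In, U/w/y/In} → row (-4,2) (-2,-1)
{U/x/z/Stay, U/x/y/Stay, U/w/z/Stay, U/w/y/Stay} → row (-4,2) (3,6)
{U/x/z/Out, U/x/y/Out, U/w/z/Out, U/w/y/Out} → row (-4,2) (4,4)
That's 6 distinct rows out of 24 strategies.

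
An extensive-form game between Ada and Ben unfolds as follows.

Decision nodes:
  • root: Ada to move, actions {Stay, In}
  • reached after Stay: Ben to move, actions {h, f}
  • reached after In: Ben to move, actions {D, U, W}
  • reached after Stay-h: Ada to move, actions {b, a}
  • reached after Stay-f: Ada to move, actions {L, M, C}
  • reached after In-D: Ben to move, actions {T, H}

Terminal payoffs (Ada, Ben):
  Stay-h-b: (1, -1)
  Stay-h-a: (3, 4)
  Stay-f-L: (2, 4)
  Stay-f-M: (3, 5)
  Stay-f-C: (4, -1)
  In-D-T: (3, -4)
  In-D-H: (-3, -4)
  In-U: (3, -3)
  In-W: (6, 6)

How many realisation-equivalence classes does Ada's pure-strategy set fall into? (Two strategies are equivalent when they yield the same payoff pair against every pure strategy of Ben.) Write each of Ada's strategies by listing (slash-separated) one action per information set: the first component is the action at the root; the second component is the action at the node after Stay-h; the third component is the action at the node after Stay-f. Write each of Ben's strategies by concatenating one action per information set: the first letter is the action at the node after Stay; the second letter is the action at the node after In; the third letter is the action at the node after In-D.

7

Ada has 12 pure strategies: Stay/b/L, Stay/b/M, Stay/b/C, Stay/a/L, Stay/a/M, Stay/a/C, In/b/L, In/b/M, In/b/C, In/a/L, In/a/M, In/a/C. Columns: hDT, hDH, hUT, hUH, hWT, hWH, fDT, fDH, fUT, fUH, fWT, fWH.
{Stay/b/L} → row (1,-1) (1,-1) (1,-1) (1,-1) (1,-1) (1,-1) (2,4) (2,4) (2,4) (2,4) (2,4) (2,4)
{Stay/b/M} → row (1,-1) (1,-1) (1,-1) (1,-1) (1,-1) (1,-1) (3,5) (3,5) (3,5) (3,5) (3,5) (3,5)
{Stay/b/C} → row (1,-1) (1,-1) (1,-1) (1,-1) (1,-1) (1,-1) (4,-1) (4,-1) (4,-1) (4,-1) (4,-1) (4,-1)
{Stay/a/L} → row (3,4) (3,4) (3,4) (3,4) (3,4) (3,4) (2,4) (2,4) (2,4) (2,4) (2,4) (2,4)
{Stay/a/M} → row (3,4) (3,4) (3,4) (3,4) (3,4) (3,4) (3,5) (3,5) (3,5) (3,5) (3,5) (3,5)
{Stay/a/C} → row (3,4) (3,4) (3,4) (3,4) (3,4) (3,4) (4,-1) (4,-1) (4,-1) (4,-1) (4,-1) (4,-1)
{In/b/L, In/b/M, In/b/C, In/a/L, In/a/M, In/a/C} → row (3,-4) (-3,-4) (3,-3) (3,-3) (6,6) (6,6) (3,-4) (-3,-4) (3,-3) (3,-3) (6,6) (6,6)
That's 7 distinct rows out of 12 strategies.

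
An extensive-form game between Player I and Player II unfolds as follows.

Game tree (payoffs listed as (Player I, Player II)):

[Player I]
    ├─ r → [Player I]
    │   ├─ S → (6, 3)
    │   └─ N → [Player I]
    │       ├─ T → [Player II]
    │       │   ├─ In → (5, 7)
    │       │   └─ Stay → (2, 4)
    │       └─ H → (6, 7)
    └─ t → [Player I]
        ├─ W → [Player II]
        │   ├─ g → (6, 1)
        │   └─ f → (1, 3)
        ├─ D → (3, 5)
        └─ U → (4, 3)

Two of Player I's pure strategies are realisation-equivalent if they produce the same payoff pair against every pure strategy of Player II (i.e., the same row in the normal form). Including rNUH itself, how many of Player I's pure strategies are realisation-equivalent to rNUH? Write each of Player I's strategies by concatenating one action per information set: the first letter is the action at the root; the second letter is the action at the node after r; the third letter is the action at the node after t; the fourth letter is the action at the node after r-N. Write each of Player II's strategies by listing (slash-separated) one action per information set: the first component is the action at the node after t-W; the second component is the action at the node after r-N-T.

3

Row for rNUH (columns g/In, g/Stay, f/In, f/Stay): (6,7) (6,7) (6,7) (6,7).
Under rNUH, Player I's choice at the node after t can never be reached regardless of what Player II does, so varying those choices leaves every outcome unchanged.
Holding the reachable choices fixed and varying the unreachable one freely already gives 3 equivalent strategies.
No other strategy reproduces this row, so those 3 are the full class: rNWH, rNDH, rNUH.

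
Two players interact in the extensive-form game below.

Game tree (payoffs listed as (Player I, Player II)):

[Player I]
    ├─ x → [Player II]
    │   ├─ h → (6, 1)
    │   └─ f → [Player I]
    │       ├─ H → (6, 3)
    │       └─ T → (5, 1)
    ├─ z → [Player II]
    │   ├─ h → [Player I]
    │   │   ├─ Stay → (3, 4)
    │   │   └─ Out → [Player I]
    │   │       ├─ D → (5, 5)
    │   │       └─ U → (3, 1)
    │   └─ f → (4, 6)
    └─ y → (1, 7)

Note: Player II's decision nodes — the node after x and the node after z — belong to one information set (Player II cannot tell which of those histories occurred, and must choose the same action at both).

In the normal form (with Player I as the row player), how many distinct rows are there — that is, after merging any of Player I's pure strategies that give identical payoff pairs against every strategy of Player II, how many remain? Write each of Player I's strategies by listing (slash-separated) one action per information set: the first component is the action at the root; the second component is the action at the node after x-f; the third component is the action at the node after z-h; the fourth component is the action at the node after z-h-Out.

Player I has 24 pure strategies: x/H/Stay/D, x/H/Stay/U, x/H/Out/D, x/H/Out/U, x/T/Stay/D, x/T/Stay/U, x/T/Out/D, x/T/Out/U, z/H/Stay/D, z/H/Stay/U, z/H/Out/D, z/H/Out/U, z/T/Stay/D, z/T/Stay/U, z/T/Out/D, z/T/Out/U, y/H/Stay/D, y/H/Stay/U, y/H/Out/D, y/H/Out/U, y/T/Stay/D, y/T/Stay/U, y/T/Out/D, y/T/Out/U. Columns: h, f.
{x/H/Stay/D, x/H/Stay/U, x/H/Out/D, x/H/Out/U} → row (6,1) (6,3)
{x/T/Stay/D, x/T/Stay/U, x/T/Out/D, x/T/Out/U} → row (6,1) (5,1)
{z/H/Stay/D, z/H/Stay/U, z/T/Stay/D, z/T/Stay/U} → row (3,4) (4,6)
{z/H/Out/D, z/T/Out/D} → row (5,5) (4,6)
{z/H/Out/U, z/T/Out/U} → row (3,1) (4,6)
{y/H/Stay/D, y/H/Stay/U, y/H/Out/D, y/H/Out/U, y/T/Stay/D, y/T/Stay/U, y/T/Out/D, y/T/Out/U} → row (1,7) (1,7)
That's 6 distinct rows out of 24 strategies.

6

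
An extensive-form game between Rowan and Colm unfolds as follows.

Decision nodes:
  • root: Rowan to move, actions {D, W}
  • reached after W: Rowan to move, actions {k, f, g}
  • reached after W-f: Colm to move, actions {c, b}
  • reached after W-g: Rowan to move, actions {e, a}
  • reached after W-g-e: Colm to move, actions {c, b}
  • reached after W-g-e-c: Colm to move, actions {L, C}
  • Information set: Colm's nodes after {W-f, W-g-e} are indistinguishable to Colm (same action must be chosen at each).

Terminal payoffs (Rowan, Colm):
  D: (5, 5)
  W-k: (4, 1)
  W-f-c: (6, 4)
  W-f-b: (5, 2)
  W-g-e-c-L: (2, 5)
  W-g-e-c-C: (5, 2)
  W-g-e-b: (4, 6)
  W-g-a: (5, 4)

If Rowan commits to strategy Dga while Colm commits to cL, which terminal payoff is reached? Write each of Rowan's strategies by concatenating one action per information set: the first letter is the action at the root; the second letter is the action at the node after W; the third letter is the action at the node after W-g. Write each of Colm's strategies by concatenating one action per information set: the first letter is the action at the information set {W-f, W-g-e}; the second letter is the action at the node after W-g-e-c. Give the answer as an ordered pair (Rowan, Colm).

Trace the play path from the root:
  Rowan plays D
→ terminal payoff (5, 5).
(Rowan's choice at the node after W is never reached on this path, so it doesn't affect the outcome.)

(5, 5)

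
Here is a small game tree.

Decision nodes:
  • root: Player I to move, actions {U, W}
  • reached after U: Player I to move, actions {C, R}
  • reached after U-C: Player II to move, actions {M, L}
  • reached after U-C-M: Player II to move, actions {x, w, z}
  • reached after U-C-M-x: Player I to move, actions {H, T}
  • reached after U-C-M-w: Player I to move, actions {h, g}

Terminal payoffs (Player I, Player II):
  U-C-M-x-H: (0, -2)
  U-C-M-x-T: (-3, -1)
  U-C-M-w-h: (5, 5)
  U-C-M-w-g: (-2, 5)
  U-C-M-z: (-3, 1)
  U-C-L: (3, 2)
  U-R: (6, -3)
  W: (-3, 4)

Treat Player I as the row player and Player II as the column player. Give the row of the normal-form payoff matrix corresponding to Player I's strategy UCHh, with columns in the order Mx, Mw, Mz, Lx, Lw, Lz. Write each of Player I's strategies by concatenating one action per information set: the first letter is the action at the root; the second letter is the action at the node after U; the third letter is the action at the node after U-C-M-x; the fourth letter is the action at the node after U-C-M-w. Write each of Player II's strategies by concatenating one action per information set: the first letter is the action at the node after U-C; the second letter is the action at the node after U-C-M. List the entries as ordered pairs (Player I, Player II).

(0,-2) (5,5) (-3,1) (3,2) (3,2) (3,2)

vs Mx: Player I plays U → Player I plays C at [U] → Player II plays M at [U-C] → Player II plays x at [U-C-M] → Player I plays H at [U-C-M-x] → (0, -2)
vs Mw: Player I plays U → Player I plays C at [U] → Player II plays M at [U-C] → Player II plays w at [U-C-M] → Player I plays h at [U-C-M-w] → (5, 5)
vs Mz: Player I plays U → Player I plays C at [U] → Player II plays M at [U-C] → Player II plays z at [U-C-M] → (-3, 1)
vs Lx: Player I plays U → Player I plays C at [U] → Player II plays L at [U-C] → (3, 2)
vs Lw: Player I plays U → Player I plays C at [U] → Player II plays L at [U-C] → (3, 2)
vs Lz: Player I plays U → Player I plays C at [U] → Player II plays L at [U-C] → (3, 2)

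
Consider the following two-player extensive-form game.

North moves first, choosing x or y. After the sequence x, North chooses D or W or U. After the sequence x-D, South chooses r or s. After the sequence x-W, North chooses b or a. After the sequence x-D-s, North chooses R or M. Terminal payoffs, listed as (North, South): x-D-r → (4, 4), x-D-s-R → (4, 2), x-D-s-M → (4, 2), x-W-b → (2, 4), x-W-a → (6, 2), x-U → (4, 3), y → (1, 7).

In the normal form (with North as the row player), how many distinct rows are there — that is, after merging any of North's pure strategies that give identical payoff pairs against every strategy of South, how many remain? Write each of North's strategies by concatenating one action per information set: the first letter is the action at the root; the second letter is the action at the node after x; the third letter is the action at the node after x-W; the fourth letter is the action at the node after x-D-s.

5

North has 24 pure strategies: xDbR, xDbM, xDaR, xDaM, xWbR, xWbM, xWaR, xWaM, xUbR, xUbM, xUaR, xUaM, yDbR, yDbM, yDaR, yDaM, yWbR, yWbM, yWaR, yWaM, yUbR, yUbM, yUaR, yUaM. Columns: r, s.
{xDbR, xDbM, xDaR, xDaM} → row (4,4) (4,2)
{xWbR, xWbM} → row (2,4) (2,4)
{xWaR, xWaM} → row (6,2) (6,2)
{xUbR, xUbM, xUaR, xUaM} → row (4,3) (4,3)
{yDbR, yDbM, yDaR, yDaM, yWbR, yWbM, yWaR, yWaM, yUbR, yUbM, yUaR, yUaM} → row (1,7) (1,7)
That's 5 distinct rows out of 24 strategies.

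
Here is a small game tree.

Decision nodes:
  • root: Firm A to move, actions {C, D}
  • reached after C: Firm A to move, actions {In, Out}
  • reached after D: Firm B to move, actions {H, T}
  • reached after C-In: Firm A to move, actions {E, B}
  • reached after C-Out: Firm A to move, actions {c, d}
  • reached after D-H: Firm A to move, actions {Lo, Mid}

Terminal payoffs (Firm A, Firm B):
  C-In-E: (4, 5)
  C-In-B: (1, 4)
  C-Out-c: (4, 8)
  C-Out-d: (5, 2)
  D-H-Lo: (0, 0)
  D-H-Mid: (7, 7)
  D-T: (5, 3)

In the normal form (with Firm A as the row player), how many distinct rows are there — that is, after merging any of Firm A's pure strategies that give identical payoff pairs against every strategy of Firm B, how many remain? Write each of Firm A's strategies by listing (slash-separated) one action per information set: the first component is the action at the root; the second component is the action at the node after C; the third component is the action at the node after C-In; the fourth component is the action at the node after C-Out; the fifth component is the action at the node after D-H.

6

Firm A has 32 pure strategies: C/In/E/c/Lo, C/In/E/c/Mid, C/In/E/d/Lo, C/In/E/d/Mid, C/In/B/c/Lo, C/In/B/c/Mid, C/In/B/d/Lo, C/In/B/d/Mid, C/Out/E/c/Lo, C/Out/E/c/Mid, C/Out/E/d/Lo, C/Out/E/d/Mid, C/Out/B/c/Lo, C/Out/B/c/Mid, C/Out/B/d/Lo, C/Out/B/d/Mid, D/In/E/c/Lo, D/In/E/c/Mid, D/In/E/d/Lo, D/In/E/d/Mid, D/In/B/c/Lo, D/In/B/c/Mid, D/In/B/d/Lo, D/In/B/d/Mid, D/Out/E/c/Lo, D/Out/E/c/Mid, D/Out/E/d/Lo, D/Out/E/d/Mid, D/Out/B/c/Lo, D/Out/B/c/Mid, D/Out/B/d/Lo, D/Out/B/d/Mid. Columns: H, T.
{C/In/E/c/Lo, C/In/E/c/Mid, C/In/E/d/Lo, C/In/E/d/Mid} → row (4,5) (4,5)
{C/In/B/c/Lo, C/In/B/c/Mid, C/In/B/d/Lo, C/In/B/d/Mid} → row (1,4) (1,4)
{C/Out/E/c/Lo, C/Out/E/c/Mid, C/Out/B/c/Lo, C/Out/B/c/Mid} → row (4,8) (4,8)
{C/Out/E/d/Lo, C/Out/E/d/Mid, C/Out/B/d/Lo, C/Out/B/d/Mid} → row (5,2) (5,2)
{D/In/E/c/Lo, D/In/E/d/Lo, D/In/B/c/Lo, D/In/B/d/Lo, D/Out/E/c/Lo, D/Out/E/d/Lo, D/Out/B/c/Lo, D/Out/B/d/Lo} → row (0,0) (5,3)
{D/In/E/c/Mid, D/In/E/d/Mid, D/In/B/c/Mid, D/In/B/d/Mid, D/Out/E/c/Mid, D/Out/E/d/Mid, D/Out/B/c/Mid, D/Out/B/d/Mid} → row (7,7) (5,3)
That's 6 distinct rows out of 32 strategies.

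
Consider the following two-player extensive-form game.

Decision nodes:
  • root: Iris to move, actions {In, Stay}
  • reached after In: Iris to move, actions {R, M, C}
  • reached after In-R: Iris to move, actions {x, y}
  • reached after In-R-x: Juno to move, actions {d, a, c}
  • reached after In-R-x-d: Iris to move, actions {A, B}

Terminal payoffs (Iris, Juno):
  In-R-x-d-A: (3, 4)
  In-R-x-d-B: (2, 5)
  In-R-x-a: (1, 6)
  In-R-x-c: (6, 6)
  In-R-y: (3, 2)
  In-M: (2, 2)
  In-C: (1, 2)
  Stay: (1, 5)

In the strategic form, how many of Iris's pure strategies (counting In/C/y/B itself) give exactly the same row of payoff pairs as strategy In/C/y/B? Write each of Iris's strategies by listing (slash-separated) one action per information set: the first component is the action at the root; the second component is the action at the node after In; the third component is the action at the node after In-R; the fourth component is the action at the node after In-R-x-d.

4

Row for In/C/y/B (columns d, a, c): (1,2) (1,2) (1,2).
Under In/C/y/B, Iris's choice at the node after In-R and at the node after In-R-x-d can never be reached regardless of what Juno does, so varying those choices leaves every outcome unchanged.
Holding the reachable choices fixed and varying the unreachable ones freely already gives 2 × 2 = 4 equivalent strategies.
No other strategy reproduces this row, so those 4 are the full class: In/C/x/A, In/C/x/B, In/C/y/A, In/C/y/B.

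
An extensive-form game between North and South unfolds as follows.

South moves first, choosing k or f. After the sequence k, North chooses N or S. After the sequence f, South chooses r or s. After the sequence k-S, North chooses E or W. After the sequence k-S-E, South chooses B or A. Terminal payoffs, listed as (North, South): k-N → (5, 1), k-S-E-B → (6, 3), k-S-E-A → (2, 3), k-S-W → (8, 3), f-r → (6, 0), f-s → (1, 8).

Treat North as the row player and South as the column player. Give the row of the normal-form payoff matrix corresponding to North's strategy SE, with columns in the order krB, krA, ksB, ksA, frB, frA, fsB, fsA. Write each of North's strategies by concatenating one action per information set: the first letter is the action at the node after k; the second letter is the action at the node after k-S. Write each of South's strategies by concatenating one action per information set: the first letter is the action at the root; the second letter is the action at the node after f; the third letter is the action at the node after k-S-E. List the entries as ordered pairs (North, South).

vs krB: South plays k → North plays S at [k] → North plays E at [k-S] → South plays B at [k-S-E] → (6, 3)
vs krA: South plays k → North plays S at [k] → North plays E at [k-S] → South plays A at [k-S-E] → (2, 3)
vs ksB: South plays k → North plays S at [k] → North plays E at [k-S] → South plays B at [k-S-E] → (6, 3)
vs ksA: South plays k → North plays S at [k] → North plays E at [k-S] → South plays A at [k-S-E] → (2, 3)
vs frB: South plays f → South plays r at [f] → (6, 0)
vs frA: South plays f → South plays r at [f] → (6, 0)
vs fsB: South plays f → South plays s at [f] → (1, 8)
vs fsA: South plays f → South plays s at [f] → (1, 8)

(6,3) (2,3) (6,3) (2,3) (6,0) (6,0) (1,8) (1,8)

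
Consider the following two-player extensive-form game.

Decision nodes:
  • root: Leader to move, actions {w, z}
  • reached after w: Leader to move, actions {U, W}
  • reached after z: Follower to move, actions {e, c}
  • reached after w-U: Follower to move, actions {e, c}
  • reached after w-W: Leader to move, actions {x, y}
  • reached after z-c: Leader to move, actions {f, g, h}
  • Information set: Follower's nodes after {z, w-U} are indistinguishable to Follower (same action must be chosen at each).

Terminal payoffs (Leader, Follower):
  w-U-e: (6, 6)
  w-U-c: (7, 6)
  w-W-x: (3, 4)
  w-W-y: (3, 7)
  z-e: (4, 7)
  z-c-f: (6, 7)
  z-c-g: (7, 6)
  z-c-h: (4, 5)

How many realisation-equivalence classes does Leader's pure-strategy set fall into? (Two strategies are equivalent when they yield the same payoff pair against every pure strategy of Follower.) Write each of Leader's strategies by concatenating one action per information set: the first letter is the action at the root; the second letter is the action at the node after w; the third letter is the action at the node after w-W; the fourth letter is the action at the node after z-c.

Leader has 24 pure strategies: wUxf, wUxg, wUxh, wUyf, wUyg, wUyh, wWxf, wWxg, wWxh, wWyf, wWyg, wWyh, zUxf, zUxg, zUxh, zUyf, zUyg, zUyh, zWxf, zWxg, zWxh, zWyf, zWyg, zWyh. Columns: e, c.
{wUxf, wUxg, wUxh, wUyf, wUyg, wUyh} → row (6,6) (7,6)
{wWxf, wWxg, wWxh} → row (3,4) (3,4)
{wWyf, wWyg, wWyh} → row (3,7) (3,7)
{zUxf, zUyf, zWxf, zWyf} → row (4,7) (6,7)
{zUxg, zUyg, zWxg, zWyg} → row (4,7) (7,6)
{zUxh, zUyh, zWxh, zWyh} → row (4,7) (4,5)
That's 6 distinct rows out of 24 strategies.

6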